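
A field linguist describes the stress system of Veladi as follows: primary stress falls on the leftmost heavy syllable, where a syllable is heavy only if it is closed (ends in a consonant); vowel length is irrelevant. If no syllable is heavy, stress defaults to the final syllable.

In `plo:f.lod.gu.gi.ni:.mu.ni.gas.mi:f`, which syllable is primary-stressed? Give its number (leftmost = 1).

Weights: 1 plo:f H, 2 lod H, 3 gu L, 4 gi L, 5 ni: L, 6 mu L, 7 ni L, 8 gas H, 9 mi:f H.
Heavy syllables in the domain: 1, 2, 8, 9. The leftmost is syllable 1 (plo:f).
Primary stress: syllable 1 → ˈplo:f.lod.gu.gi.ni:.mu.ni.gas.mi:f.

1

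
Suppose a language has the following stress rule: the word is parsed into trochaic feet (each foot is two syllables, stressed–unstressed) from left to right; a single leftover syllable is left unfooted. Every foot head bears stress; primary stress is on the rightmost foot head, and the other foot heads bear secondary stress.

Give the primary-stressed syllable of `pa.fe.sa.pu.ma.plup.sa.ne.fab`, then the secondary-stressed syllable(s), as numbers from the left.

Parse left to right into trochaic (ˈσσ) feet: (ˈpa.fe) (ˈsa.pu) (ˈma.plup) (ˈsa.ne) fab. Syllable 9 is left unfooted.
Foot heads (stressed positions): 1, 3, 5, 7.
End Rule Rightmost: primary stress on the rightmost head = syllable 7.
Secondary stress on 1, 3, 5: ˌpa.fe.ˌsa.pu.ˌma.plup.ˈsa.ne.fab.

primary 7, secondary 1, 3, 5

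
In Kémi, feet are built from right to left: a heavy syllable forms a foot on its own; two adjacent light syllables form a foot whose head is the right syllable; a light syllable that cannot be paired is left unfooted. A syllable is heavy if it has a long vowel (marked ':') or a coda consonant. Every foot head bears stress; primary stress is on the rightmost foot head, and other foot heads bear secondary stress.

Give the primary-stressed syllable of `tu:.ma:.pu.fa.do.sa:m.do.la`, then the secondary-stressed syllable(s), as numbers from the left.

primary 8, secondary 1, 2, 5, 6

Weights: 1 tu: H, 2 ma: H, 3 pu L, 4 fa L, 5 do L, 6 sa:m H, 7 do L, 8 la L.
Parse right to left (heavy = foot alone; LL = one foot; stranded L unfooted): (ˈtu:) (ˈma:) pu (fa.ˈdo) (ˈsa:m) (do.ˈla).
Foot heads: 1, 2, 5, 6, 8.
Primary stress on the rightmost head = syllable 8.
Secondary stress on 1, 2, 5, 6: ˌtu:.ˌma:.pu.fa.ˌdo.ˌsa:m.do.ˈla.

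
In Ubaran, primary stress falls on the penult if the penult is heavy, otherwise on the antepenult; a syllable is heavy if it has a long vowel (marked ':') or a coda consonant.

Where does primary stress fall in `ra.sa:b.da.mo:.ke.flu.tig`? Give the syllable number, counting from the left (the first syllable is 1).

5

Weights: 5 ke L, 6 flu L, 7 tig H.
The penult (syllable 6, flu) is light, so stress falls on the antepenult (syllable 5, ke).
Primary stress: syllable 5 → ra.sa:b.da.mo:.ˈke.flu.tig.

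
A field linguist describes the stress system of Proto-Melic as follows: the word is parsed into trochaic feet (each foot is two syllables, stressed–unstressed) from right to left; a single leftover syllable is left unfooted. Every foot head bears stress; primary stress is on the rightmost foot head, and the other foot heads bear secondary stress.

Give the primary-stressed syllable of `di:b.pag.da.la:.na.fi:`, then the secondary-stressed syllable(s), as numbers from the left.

primary 5, secondary 1, 3

Parse right to left into trochaic (ˈσσ) feet: (ˈdi:b.pag) (ˈda.la:) (ˈna.fi:).
Foot heads (stressed positions): 1, 3, 5.
End Rule Rightmost: primary stress on the rightmost head = syllable 5.
Secondary stress on 1, 3: ˌdi:b.pag.ˌda.la:.ˈna.fi:.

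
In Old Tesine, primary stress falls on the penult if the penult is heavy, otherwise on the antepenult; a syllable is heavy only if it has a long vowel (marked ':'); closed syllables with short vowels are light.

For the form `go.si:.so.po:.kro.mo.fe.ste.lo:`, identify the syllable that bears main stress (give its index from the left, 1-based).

7

Weights: 7 fe L, 8 ste L, 9 lo: H.
The penult (syllable 8, ste) is light, so stress falls on the antepenult (syllable 7, fe).
Primary stress: syllable 7 → go.si:.so.po:.kro.mo.ˈfe.ste.lo:.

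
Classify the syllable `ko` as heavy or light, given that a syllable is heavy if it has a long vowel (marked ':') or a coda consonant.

`ko`: short vowel, open (no coda). Short vowel, open → light.

light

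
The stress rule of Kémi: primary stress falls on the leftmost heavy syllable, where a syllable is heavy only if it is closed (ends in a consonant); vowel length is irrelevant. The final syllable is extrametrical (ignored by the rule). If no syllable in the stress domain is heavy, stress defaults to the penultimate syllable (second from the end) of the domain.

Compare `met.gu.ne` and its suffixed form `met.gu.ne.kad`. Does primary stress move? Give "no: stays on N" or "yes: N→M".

Base `met.gu.ne` (3 syllables):
  The final syllable (3, ne) is extrametrical; the stress domain is syllables 1–2.
  Weights: 1 met H, 2 gu L.
  Heavy syllables in the domain: 1. The leftmost is syllable 1 (met).
  → primary stress on syllable 1.
Suffixed `met.gu.ne.kad` (4 syllables):
  The final syllable (4, kad) is extrametrical; the stress domain is syllables 1–3.
  Weights: 1 met H, 2 gu L, 3 ne L.
  Heavy syllables in the domain: 1. The leftmost is syllable 1 (met).
  → primary stress on syllable 1.

no: stays on 1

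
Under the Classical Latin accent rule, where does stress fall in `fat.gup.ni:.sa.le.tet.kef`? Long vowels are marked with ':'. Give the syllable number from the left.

6

Classical Latin: stress the penult if heavy (long vowel or closed), else the antepenult.
Weights: 5 le L, 6 tet H, 7 kef H.
The penult (syllable 6, tet) is heavy, so it takes stress.
Stress on syllable 6: fat.gup.ni:.sa.le.ˈtet.kef.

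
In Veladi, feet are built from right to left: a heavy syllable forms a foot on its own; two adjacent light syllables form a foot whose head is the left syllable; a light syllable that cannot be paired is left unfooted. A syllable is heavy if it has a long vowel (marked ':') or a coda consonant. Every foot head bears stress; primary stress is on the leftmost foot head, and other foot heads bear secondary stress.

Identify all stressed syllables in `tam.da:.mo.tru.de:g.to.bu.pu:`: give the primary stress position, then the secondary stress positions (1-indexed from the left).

primary 1, secondary 2, 3, 5, 6, 8

Weights: 1 tam H, 2 da: H, 3 mo L, 4 tru L, 5 de:g H, 6 to L, 7 bu L, 8 pu: H.
Parse right to left (heavy = foot alone; LL = one foot; stranded L unfooted): (ˈtam) (ˈda:) (ˈmo.tru) (ˈde:g) (ˈto.bu) (ˈpu:).
Foot heads: 1, 2, 3, 5, 6, 8.
Primary stress on the leftmost head = syllable 1.
Secondary stress on 2, 3, 5, 6, 8: ˈtam.ˌda:.ˌmo.tru.ˌde:g.ˌto.bu.ˌpu:.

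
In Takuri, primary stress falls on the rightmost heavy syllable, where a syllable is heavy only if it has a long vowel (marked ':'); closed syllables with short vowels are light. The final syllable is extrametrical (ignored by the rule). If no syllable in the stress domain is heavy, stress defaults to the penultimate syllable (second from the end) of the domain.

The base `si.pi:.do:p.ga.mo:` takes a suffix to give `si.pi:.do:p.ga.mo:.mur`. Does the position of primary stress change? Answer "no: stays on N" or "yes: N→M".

Base `si.pi:.do:p.ga.mo:` (5 syllables):
  The final syllable (5, mo:) is extrametrical; the stress domain is syllables 1–4.
  Weights: 1 si L, 2 pi: H, 3 do:p H, 4 ga L.
  Heavy syllables in the domain: 2, 3. The rightmost is syllable 3 (do:p).
  → primary stress on syllable 3.
Suffixed `si.pi:.do:p.ga.mo:.mur` (6 syllables):
  The final syllable (6, mur) is extrametrical; the stress domain is syllables 1–5.
  Weights: 1 si L, 2 pi: H, 3 do:p H, 4 ga L, 5 mo: H.
  Heavy syllables in the domain: 2, 3, 5. The rightmost is syllable 5 (mo:).
  → primary stress on syllable 5.

yes: 3→5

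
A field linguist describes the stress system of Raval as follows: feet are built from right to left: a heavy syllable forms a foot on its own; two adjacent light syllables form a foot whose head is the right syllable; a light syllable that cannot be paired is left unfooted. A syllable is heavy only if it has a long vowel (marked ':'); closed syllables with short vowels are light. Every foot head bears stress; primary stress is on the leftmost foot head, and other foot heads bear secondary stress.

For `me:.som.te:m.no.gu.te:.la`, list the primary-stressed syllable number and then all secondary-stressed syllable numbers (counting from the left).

Weights: 1 me: H, 2 som L, 3 te:m H, 4 no L, 5 gu L, 6 te: H, 7 la L.
Parse right to left (heavy = foot alone; LL = one foot; stranded L unfooted): (ˈme:) som (ˈte:m) (no.ˈgu) (ˈte:) la.
Foot heads: 1, 3, 5, 6.
Primary stress on the leftmost head = syllable 1.
Secondary stress on 3, 5, 6: ˈme:.som.ˌte:m.no.ˌgu.ˌte:.la.

primary 1, secondary 3, 5, 6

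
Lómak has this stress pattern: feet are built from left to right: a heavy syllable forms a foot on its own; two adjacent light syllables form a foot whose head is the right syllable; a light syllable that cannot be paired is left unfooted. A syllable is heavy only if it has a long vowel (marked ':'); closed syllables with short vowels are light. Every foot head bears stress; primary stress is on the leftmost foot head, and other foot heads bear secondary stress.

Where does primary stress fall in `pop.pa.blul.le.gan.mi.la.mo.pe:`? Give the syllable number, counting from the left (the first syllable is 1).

2

Weights: 1 pop L, 2 pa L, 3 blul L, 4 le L, 5 gan L, 6 mi L, 7 la L, 8 mo L, 9 pe: H.
Parse left to right (heavy = foot alone; LL = one foot; stranded L unfooted): (pop.ˈpa) (blul.ˈle) (gan.ˈmi) (la.ˈmo) (ˈpe:).
Foot heads: 2, 4, 6, 8, 9.
Primary stress on the leftmost head = syllable 2.
Primary stress: syllable 2 → pop.ˈpa.blul.le.gan.mi.la.mo.pe:.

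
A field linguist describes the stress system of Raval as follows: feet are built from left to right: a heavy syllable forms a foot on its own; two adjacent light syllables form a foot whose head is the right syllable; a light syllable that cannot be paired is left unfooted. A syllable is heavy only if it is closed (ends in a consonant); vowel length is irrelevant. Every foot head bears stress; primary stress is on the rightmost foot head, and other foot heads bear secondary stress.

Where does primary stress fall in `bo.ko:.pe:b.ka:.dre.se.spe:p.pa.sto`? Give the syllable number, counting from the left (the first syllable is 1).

9

Weights: 1 bo L, 2 ko: L, 3 pe:b H, 4 ka: L, 5 dre L, 6 se L, 7 spe:p H, 8 pa L, 9 sto L.
Parse left to right (heavy = foot alone; LL = one foot; stranded L unfooted): (bo.ˈko:) (ˈpe:b) (ka:.ˈdre) se (ˈspe:p) (pa.ˈsto).
Foot heads: 2, 3, 5, 7, 9.
Primary stress on the rightmost head = syllable 9.
Primary stress: syllable 9 → bo.ko:.pe:b.ka:.dre.se.spe:p.pa.ˈsto.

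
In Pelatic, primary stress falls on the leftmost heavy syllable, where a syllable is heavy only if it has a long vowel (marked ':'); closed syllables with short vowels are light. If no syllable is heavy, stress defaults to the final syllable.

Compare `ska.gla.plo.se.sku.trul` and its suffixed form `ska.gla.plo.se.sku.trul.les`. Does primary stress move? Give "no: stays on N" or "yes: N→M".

Base `ska.gla.plo.se.sku.trul` (6 syllables):
  Weights: 1 ska L, 2 gla L, 3 plo L, 4 se L, 5 sku L, 6 trul L.
  No heavy syllable in the domain; default to the final syllable = syllable 6.
  → primary stress on syllable 6.
Suffixed `ska.gla.plo.se.sku.trul.les` (7 syllables):
  Weights: 1 ska L, 2 gla L, 3 plo L, 4 se L, 5 sku L, 6 trul L, 7 les L.
  No heavy syllable in the domain; default to the final syllable = syllable 7.
  → primary stress on syllable 7.

yes: 6→7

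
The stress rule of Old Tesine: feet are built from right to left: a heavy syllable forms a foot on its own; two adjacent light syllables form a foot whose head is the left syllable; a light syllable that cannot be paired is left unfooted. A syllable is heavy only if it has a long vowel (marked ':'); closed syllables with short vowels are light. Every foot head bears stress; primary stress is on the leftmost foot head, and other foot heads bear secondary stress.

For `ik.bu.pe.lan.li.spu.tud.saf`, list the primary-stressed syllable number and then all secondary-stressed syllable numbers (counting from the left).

Weights: 1 ik L, 2 bu L, 3 pe L, 4 lan L, 5 li L, 6 spu L, 7 tud L, 8 saf L.
Parse right to left (heavy = foot alone; LL = one foot; stranded L unfooted): (ˈik.bu) (ˈpe.lan) (ˈli.spu) (ˈtud.saf).
Foot heads: 1, 3, 5, 7.
Primary stress on the leftmost head = syllable 1.
Secondary stress on 3, 5, 7: ˈik.bu.ˌpe.lan.ˌli.spu.ˌtud.saf.

primary 1, secondary 3, 5, 7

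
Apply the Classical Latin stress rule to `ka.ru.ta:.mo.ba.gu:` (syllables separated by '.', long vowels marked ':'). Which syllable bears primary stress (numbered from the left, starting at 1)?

Classical Latin: stress the penult if heavy (long vowel or closed), else the antepenult.
Weights: 4 mo L, 5 ba L, 6 gu: H.
The penult (syllable 5, ba) is light, so stress falls on the antepenult (syllable 4, mo).
Stress on syllable 4: ka.ru.ta:.ˈmo.ba.gu:.

4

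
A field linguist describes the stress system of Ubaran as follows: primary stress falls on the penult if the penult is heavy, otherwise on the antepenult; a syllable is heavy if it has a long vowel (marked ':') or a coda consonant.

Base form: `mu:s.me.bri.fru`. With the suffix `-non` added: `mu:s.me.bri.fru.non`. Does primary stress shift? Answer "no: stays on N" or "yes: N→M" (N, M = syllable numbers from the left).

Base `mu:s.me.bri.fru` (4 syllables):
  Weights: 2 me L, 3 bri L, 4 fru L.
  The penult (syllable 3, bri) is light, so stress falls on the antepenult (syllable 2, me).
  → primary stress on syllable 2.
Suffixed `mu:s.me.bri.fru.non` (5 syllables):
  Weights: 3 bri L, 4 fru L, 5 non H.
  The penult (syllable 4, fru) is light, so stress falls on the antepenult (syllable 3, bri).
  → primary stress on syllable 3.

yes: 2→3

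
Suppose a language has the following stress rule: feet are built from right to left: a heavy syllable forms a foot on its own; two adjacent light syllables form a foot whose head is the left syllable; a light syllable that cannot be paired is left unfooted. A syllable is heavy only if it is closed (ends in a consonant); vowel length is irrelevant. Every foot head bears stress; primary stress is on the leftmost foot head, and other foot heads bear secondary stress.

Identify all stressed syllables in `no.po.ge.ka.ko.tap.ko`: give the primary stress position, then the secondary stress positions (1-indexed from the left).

Weights: 1 no L, 2 po L, 3 ge L, 4 ka L, 5 ko L, 6 tap H, 7 ko L.
Parse right to left (heavy = foot alone; LL = one foot; stranded L unfooted): no (ˈpo.ge) (ˈka.ko) (ˈtap) ko.
Foot heads: 2, 4, 6.
Primary stress on the leftmost head = syllable 2.
Secondary stress on 4, 6: no.ˈpo.ge.ˌka.ko.ˌtap.ko.

primary 2, secondary 4, 6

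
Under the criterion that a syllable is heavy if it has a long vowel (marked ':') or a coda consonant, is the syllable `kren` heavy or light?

`kren`: short vowel, closed (coda /n/). Closed → heavy.

heavy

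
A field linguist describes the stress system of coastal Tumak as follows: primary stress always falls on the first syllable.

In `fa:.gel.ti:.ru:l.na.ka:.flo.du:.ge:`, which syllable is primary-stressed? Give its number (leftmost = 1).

1

The word has 9 syllables; the first syllable is syllable 1 (fa:).
Primary stress: syllable 1 → ˈfa:.gel.ti:.ru:l.na.ka:.flo.du:.ge:.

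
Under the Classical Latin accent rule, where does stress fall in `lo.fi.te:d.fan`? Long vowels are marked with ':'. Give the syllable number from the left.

Classical Latin: stress the penult if heavy (long vowel or closed), else the antepenult.
Weights: 2 fi L, 3 te:d H, 4 fan H.
The penult (syllable 3, te:d) is heavy, so it takes stress.
Stress on syllable 3: lo.fi.ˈte:d.fan.

3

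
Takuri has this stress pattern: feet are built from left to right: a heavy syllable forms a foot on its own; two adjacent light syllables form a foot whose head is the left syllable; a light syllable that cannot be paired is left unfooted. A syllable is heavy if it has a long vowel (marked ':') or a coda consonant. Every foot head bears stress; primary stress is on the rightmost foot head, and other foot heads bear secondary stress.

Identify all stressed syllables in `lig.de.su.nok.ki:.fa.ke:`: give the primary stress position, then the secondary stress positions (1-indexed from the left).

primary 7, secondary 1, 2, 4, 5

Weights: 1 lig H, 2 de L, 3 su L, 4 nok H, 5 ki: H, 6 fa L, 7 ke: H.
Parse left to right (heavy = foot alone; LL = one foot; stranded L unfooted): (ˈlig) (ˈde.su) (ˈnok) (ˈki:) fa (ˈke:).
Foot heads: 1, 2, 4, 5, 7.
Primary stress on the rightmost head = syllable 7.
Secondary stress on 1, 2, 4, 5: ˌlig.ˌde.su.ˌnok.ˌki:.fa.ˈke:.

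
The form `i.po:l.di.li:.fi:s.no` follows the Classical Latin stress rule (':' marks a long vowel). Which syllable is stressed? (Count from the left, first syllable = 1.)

5

Classical Latin: stress the penult if heavy (long vowel or closed), else the antepenult.
Weights: 4 li: H, 5 fi:s H, 6 no L.
The penult (syllable 5, fi:s) is heavy, so it takes stress.
Stress on syllable 5: i.po:l.di.li:.ˈfi:s.no.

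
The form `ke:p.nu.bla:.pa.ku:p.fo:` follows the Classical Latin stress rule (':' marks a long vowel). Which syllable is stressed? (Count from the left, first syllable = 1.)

5

Classical Latin: stress the penult if heavy (long vowel or closed), else the antepenult.
Weights: 4 pa L, 5 ku:p H, 6 fo: H.
The penult (syllable 5, ku:p) is heavy, so it takes stress.
Stress on syllable 5: ke:p.nu.bla:.pa.ˈku:p.fo:.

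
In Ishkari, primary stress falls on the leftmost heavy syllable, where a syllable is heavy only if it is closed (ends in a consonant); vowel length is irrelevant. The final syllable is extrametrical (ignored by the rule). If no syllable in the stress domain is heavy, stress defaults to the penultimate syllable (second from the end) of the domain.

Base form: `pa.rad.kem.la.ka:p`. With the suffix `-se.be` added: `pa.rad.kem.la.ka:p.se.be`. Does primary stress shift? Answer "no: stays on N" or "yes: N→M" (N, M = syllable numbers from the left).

Base `pa.rad.kem.la.ka:p` (5 syllables):
  The final syllable (5, ka:p) is extrametrical; the stress domain is syllables 1–4.
  Weights: 1 pa L, 2 rad H, 3 kem H, 4 la L.
  Heavy syllables in the domain: 2, 3. The leftmost is syllable 2 (rad).
  → primary stress on syllable 2.
Suffixed `pa.rad.kem.la.ka:p.se.be` (7 syllables):
  The final syllable (7, be) is extrametrical; the stress domain is syllables 1–6.
  Weights: 1 pa L, 2 rad H, 3 kem H, 4 la L, 5 ka:p H, 6 se L.
  Heavy syllables in the domain: 2, 3, 5. The leftmost is syllable 2 (rad).
  → primary stress on syllable 2.

no: stays on 2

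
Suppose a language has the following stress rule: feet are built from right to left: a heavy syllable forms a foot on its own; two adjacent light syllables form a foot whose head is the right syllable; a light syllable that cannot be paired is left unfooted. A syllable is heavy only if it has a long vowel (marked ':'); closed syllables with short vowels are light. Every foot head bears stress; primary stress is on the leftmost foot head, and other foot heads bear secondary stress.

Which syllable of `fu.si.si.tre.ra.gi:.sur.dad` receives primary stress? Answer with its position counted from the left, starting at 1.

Weights: 1 fu L, 2 si L, 3 si L, 4 tre L, 5 ra L, 6 gi: H, 7 sur L, 8 dad L.
Parse right to left (heavy = foot alone; LL = one foot; stranded L unfooted): fu (si.ˈsi) (tre.ˈra) (ˈgi:) (sur.ˈdad).
Foot heads: 3, 5, 6, 8.
Primary stress on the leftmost head = syllable 3.
Primary stress: syllable 3 → fu.si.ˈsi.tre.ra.gi:.sur.dad.

3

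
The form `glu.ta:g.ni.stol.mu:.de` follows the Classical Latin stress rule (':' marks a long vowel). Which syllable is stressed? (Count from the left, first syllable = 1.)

5

Classical Latin: stress the penult if heavy (long vowel or closed), else the antepenult.
Weights: 4 stol H, 5 mu: H, 6 de L.
The penult (syllable 5, mu:) is heavy, so it takes stress.
Stress on syllable 5: glu.ta:g.ni.stol.ˈmu:.de.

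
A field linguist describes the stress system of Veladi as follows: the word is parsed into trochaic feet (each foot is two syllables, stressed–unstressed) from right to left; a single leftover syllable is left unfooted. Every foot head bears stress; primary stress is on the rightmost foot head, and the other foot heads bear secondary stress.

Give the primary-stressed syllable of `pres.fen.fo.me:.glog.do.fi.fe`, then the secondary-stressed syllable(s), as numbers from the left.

Parse right to left into trochaic (ˈσσ) feet: (ˈpres.fen) (ˈfo.me:) (ˈglog.do) (ˈfi.fe).
Foot heads (stressed positions): 1, 3, 5, 7.
End Rule Rightmost: primary stress on the rightmost head = syllable 7.
Secondary stress on 1, 3, 5: ˌpres.fen.ˌfo.me:.ˌglog.do.ˈfi.fe.

primary 7, secondary 1, 3, 5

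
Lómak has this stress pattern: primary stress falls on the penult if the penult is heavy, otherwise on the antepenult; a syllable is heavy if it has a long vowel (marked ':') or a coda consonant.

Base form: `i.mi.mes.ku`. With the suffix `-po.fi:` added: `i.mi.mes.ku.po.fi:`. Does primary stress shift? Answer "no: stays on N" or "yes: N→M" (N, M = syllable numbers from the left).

yes: 3→4

Base `i.mi.mes.ku` (4 syllables):
  Weights: 2 mi L, 3 mes H, 4 ku L.
  The penult (syllable 3, mes) is heavy, so it takes stress.
  → primary stress on syllable 3.
Suffixed `i.mi.mes.ku.po.fi:` (6 syllables):
  Weights: 4 ku L, 5 po L, 6 fi: H.
  The penult (syllable 5, po) is light, so stress falls on the antepenult (syllable 4, ku).
  → primary stress on syllable 4.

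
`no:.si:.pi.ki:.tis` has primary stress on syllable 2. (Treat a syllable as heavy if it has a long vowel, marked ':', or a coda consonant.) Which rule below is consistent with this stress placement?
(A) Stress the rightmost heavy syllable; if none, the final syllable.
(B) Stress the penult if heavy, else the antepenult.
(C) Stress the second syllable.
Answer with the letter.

Rule A → syllable 5 (observed: 2).
Rule B → syllable 4 (observed: 2).
Rule C → syllable 2 ✓.

C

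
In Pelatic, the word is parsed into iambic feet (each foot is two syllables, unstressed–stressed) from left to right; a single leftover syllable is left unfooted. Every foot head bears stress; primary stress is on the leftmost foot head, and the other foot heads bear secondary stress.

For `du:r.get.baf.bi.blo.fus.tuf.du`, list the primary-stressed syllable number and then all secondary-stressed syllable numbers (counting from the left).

Parse left to right into iambic (σˈσ) feet: (du:r.ˈget) (baf.ˈbi) (blo.ˈfus) (tuf.ˈdu).
Foot heads (stressed positions): 2, 4, 6, 8.
End Rule Leftmost: primary stress on the leftmost head = syllable 2.
Secondary stress on 4, 6, 8: du:r.ˈget.baf.ˌbi.blo.ˌfus.tuf.ˌdu.

primary 2, secondary 4, 6, 8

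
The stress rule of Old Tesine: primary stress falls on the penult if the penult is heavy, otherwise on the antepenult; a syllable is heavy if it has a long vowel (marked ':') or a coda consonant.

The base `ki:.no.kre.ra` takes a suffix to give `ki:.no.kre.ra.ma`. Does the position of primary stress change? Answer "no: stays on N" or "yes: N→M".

yes: 2→3

Base `ki:.no.kre.ra` (4 syllables):
  Weights: 2 no L, 3 kre L, 4 ra L.
  The penult (syllable 3, kre) is light, so stress falls on the antepenult (syllable 2, no).
  → primary stress on syllable 2.
Suffixed `ki:.no.kre.ra.ma` (5 syllables):
  Weights: 3 kre L, 4 ra L, 5 ma L.
  The penult (syllable 4, ra) is light, so stress falls on the antepenult (syllable 3, kre).
  → primary stress on syllable 3.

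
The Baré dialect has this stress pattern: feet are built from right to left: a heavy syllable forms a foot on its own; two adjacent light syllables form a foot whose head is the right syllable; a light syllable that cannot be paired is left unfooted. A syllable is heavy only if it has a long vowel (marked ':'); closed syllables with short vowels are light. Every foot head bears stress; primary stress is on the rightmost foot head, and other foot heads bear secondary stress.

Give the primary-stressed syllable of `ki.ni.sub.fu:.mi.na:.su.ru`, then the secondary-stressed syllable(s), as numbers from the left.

Weights: 1 ki L, 2 ni L, 3 sub L, 4 fu: H, 5 mi L, 6 na: H, 7 su L, 8 ru L.
Parse right to left (heavy = foot alone; LL = one foot; stranded L unfooted): ki (ni.ˈsub) (ˈfu:) mi (ˈna:) (su.ˈru).
Foot heads: 3, 4, 6, 8.
Primary stress on the rightmost head = syllable 8.
Secondary stress on 3, 4, 6: ki.ni.ˌsub.ˌfu:.mi.ˌna:.su.ˈru.

primary 8, secondary 3, 4, 6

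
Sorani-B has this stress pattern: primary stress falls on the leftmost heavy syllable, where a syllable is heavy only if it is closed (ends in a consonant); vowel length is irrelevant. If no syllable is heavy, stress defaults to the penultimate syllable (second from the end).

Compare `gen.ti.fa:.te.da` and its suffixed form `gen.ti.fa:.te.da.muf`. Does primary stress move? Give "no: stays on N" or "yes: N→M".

Base `gen.ti.fa:.te.da` (5 syllables):
  Weights: 1 gen H, 2 ti L, 3 fa: L, 4 te L, 5 da L.
  Heavy syllables in the domain: 1. The leftmost is syllable 1 (gen).
  → primary stress on syllable 1.
Suffixed `gen.ti.fa:.te.da.muf` (6 syllables):
  Weights: 1 gen H, 2 ti L, 3 fa: L, 4 te L, 5 da L, 6 muf H.
  Heavy syllables in the domain: 1, 6. The leftmost is syllable 1 (gen).
  → primary stress on syllable 1.

no: stays on 1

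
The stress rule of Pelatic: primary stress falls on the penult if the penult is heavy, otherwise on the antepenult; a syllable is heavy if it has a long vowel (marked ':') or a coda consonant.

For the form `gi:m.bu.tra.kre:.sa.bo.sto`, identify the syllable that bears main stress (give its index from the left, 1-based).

Weights: 5 sa L, 6 bo L, 7 sto L.
The penult (syllable 6, bo) is light, so stress falls on the antepenult (syllable 5, sa).
Primary stress: syllable 5 → gi:m.bu.tra.kre:.ˈsa.bo.sto.

5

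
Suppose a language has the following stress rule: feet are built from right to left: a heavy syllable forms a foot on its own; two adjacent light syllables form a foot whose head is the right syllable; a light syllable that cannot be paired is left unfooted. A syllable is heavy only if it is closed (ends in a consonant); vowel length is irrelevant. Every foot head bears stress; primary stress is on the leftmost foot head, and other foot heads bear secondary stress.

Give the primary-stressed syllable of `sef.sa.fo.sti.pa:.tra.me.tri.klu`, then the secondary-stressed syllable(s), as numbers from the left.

primary 1, secondary 3, 5, 7, 9

Weights: 1 sef H, 2 sa L, 3 fo L, 4 sti L, 5 pa: L, 6 tra L, 7 me L, 8 tri L, 9 klu L.
Parse right to left (heavy = foot alone; LL = one foot; stranded L unfooted): (ˈsef) (sa.ˈfo) (sti.ˈpa:) (tra.ˈme) (tri.ˈklu).
Foot heads: 1, 3, 5, 7, 9.
Primary stress on the leftmost head = syllable 1.
Secondary stress on 3, 5, 7, 9: ˈsef.sa.ˌfo.sti.ˌpa:.tra.ˌme.tri.ˌklu.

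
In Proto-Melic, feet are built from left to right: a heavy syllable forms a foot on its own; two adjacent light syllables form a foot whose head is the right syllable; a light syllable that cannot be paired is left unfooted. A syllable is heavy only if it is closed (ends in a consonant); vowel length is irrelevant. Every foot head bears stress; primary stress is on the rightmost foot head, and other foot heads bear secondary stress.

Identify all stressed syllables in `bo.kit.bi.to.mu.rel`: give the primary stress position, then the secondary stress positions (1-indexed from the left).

primary 6, secondary 2, 4

Weights: 1 bo L, 2 kit H, 3 bi L, 4 to L, 5 mu L, 6 rel H.
Parse left to right (heavy = foot alone; LL = one foot; stranded L unfooted): bo (ˈkit) (bi.ˈto) mu (ˈrel).
Foot heads: 2, 4, 6.
Primary stress on the rightmost head = syllable 6.
Secondary stress on 2, 4: bo.ˌkit.bi.ˌto.mu.ˈrel.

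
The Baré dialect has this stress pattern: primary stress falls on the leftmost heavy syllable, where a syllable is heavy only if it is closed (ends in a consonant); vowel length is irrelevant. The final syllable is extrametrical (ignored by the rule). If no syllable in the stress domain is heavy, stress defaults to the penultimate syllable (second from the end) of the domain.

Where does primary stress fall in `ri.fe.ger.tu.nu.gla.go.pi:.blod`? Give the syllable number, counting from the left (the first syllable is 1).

The final syllable (9, blod) is extrametrical; the stress domain is syllables 1–8.
Weights: 1 ri L, 2 fe L, 3 ger H, 4 tu L, 5 nu L, 6 gla L, 7 go L, 8 pi: L.
Heavy syllables in the domain: 3. The leftmost is syllable 3 (ger).
Primary stress: syllable 3 → ri.fe.ˈger.tu.nu.gla.go.pi:.blod.

3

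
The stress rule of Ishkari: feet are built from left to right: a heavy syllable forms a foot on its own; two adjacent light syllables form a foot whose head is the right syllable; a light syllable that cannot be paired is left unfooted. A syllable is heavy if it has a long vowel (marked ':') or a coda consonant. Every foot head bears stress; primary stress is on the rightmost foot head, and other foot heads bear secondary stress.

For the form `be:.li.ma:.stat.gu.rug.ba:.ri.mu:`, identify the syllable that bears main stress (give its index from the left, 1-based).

9

Weights: 1 be: H, 2 li L, 3 ma: H, 4 stat H, 5 gu L, 6 rug H, 7 ba: H, 8 ri L, 9 mu: H.
Parse left to right (heavy = foot alone; LL = one foot; stranded L unfooted): (ˈbe:) li (ˈma:) (ˈstat) gu (ˈrug) (ˈba:) ri (ˈmu:).
Foot heads: 1, 3, 4, 6, 7, 9.
Primary stress on the rightmost head = syllable 9.
Primary stress: syllable 9 → be:.li.ma:.stat.gu.rug.ba:.ri.ˈmu:.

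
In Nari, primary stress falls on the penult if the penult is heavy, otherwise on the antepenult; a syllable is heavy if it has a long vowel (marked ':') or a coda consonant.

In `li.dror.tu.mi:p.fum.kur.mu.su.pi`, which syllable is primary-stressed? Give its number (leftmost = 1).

Weights: 7 mu L, 8 su L, 9 pi L.
The penult (syllable 8, su) is light, so stress falls on the antepenult (syllable 7, mu).
Primary stress: syllable 7 → li.dror.tu.mi:p.fum.kur.ˈmu.su.pi.

7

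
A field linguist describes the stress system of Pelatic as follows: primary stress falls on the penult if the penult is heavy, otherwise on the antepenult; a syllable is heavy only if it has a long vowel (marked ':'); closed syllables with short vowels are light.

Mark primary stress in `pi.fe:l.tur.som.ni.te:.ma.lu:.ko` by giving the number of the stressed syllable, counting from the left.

Weights: 7 ma L, 8 lu: H, 9 ko L.
The penult (syllable 8, lu:) is heavy, so it takes stress.
Primary stress: syllable 8 → pi.fe:l.tur.som.ni.te:.ma.ˈlu:.ko.

8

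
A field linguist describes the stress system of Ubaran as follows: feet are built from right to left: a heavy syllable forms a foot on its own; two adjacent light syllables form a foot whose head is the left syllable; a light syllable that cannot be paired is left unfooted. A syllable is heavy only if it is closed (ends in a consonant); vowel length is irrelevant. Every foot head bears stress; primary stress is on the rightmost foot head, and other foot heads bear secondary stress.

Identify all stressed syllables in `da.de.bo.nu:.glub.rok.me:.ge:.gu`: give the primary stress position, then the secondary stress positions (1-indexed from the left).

primary 8, secondary 1, 3, 5, 6

Weights: 1 da L, 2 de L, 3 bo L, 4 nu: L, 5 glub H, 6 rok H, 7 me: L, 8 ge: L, 9 gu L.
Parse right to left (heavy = foot alone; LL = one foot; stranded L unfooted): (ˈda.de) (ˈbo.nu:) (ˈglub) (ˈrok) me: (ˈge:.gu).
Foot heads: 1, 3, 5, 6, 8.
Primary stress on the rightmost head = syllable 8.
Secondary stress on 1, 3, 5, 6: ˌda.de.ˌbo.nu:.ˌglub.ˌrok.me:.ˈge:.gu.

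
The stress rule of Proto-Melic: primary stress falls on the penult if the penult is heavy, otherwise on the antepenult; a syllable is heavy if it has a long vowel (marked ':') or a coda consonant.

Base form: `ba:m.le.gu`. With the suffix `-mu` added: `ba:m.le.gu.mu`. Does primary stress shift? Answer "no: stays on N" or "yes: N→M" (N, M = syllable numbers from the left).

yes: 1→2

Base `ba:m.le.gu` (3 syllables):
  Weights: 1 ba:m H, 2 le L, 3 gu L.
  The penult (syllable 2, le) is light, so stress falls on the antepenult (syllable 1, ba:m).
  → primary stress on syllable 1.
Suffixed `ba:m.le.gu.mu` (4 syllables):
  Weights: 2 le L, 3 gu L, 4 mu L.
  The penult (syllable 3, gu) is light, so stress falls on the antepenult (syllable 2, le).
  → primary stress on syllable 2.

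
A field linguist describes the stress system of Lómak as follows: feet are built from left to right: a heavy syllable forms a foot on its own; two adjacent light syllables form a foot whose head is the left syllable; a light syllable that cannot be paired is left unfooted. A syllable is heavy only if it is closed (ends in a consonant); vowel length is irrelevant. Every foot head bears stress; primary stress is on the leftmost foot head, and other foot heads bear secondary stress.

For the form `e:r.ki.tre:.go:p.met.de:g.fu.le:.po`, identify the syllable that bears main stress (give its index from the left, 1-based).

1

Weights: 1 e:r H, 2 ki L, 3 tre: L, 4 go:p H, 5 met H, 6 de:g H, 7 fu L, 8 le: L, 9 po L.
Parse left to right (heavy = foot alone; LL = one foot; stranded L unfooted): (ˈe:r) (ˈki.tre:) (ˈgo:p) (ˈmet) (ˈde:g) (ˈfu.le:) po.
Foot heads: 1, 2, 4, 5, 6, 7.
Primary stress on the leftmost head = syllable 1.
Primary stress: syllable 1 → ˈe:r.ki.tre:.go:p.met.de:g.fu.le:.po.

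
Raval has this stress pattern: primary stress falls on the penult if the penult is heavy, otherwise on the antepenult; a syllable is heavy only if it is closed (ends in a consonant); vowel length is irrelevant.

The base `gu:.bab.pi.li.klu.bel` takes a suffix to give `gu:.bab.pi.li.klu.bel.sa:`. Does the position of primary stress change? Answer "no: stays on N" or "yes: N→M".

yes: 4→6

Base `gu:.bab.pi.li.klu.bel` (6 syllables):
  Weights: 4 li L, 5 klu L, 6 bel H.
  The penult (syllable 5, klu) is light, so stress falls on the antepenult (syllable 4, li).
  → primary stress on syllable 4.
Suffixed `gu:.bab.pi.li.klu.bel.sa:` (7 syllables):
  Weights: 5 klu L, 6 bel H, 7 sa: L.
  The penult (syllable 6, bel) is heavy, so it takes stress.
  → primary stress on syllable 6.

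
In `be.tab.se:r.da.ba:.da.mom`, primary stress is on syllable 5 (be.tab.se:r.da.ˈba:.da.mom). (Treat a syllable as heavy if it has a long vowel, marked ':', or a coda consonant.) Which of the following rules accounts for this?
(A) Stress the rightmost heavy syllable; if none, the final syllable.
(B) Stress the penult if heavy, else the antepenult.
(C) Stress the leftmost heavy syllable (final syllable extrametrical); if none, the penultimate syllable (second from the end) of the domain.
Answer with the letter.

Rule A → syllable 7 (observed: 5).
Rule B → syllable 5 ✓.
Rule C → syllable 2 (observed: 5).

B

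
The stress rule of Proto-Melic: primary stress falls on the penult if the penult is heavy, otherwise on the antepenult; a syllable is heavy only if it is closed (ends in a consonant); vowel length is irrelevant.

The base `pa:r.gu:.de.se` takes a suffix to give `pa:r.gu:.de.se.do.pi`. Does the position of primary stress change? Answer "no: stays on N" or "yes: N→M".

Base `pa:r.gu:.de.se` (4 syllables):
  Weights: 2 gu: L, 3 de L, 4 se L.
  The penult (syllable 3, de) is light, so stress falls on the antepenult (syllable 2, gu:).
  → primary stress on syllable 2.
Suffixed `pa:r.gu:.de.se.do.pi` (6 syllables):
  Weights: 4 se L, 5 do L, 6 pi L.
  The penult (syllable 5, do) is light, so stress falls on the antepenult (syllable 4, se).
  → primary stress on syllable 4.

yes: 2→4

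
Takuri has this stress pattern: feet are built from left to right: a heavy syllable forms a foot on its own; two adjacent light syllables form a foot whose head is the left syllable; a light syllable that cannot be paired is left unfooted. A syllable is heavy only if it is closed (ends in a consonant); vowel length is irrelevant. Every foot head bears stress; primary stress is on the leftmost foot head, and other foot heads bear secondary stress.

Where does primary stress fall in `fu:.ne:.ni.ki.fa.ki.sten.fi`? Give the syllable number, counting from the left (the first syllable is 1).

1

Weights: 1 fu: L, 2 ne: L, 3 ni L, 4 ki L, 5 fa L, 6 ki L, 7 sten H, 8 fi L.
Parse left to right (heavy = foot alone; LL = one foot; stranded L unfooted): (ˈfu:.ne:) (ˈni.ki) (ˈfa.ki) (ˈsten) fi.
Foot heads: 1, 3, 5, 7.
Primary stress on the leftmost head = syllable 1.
Primary stress: syllable 1 → ˈfu:.ne:.ni.ki.fa.ki.sten.fi.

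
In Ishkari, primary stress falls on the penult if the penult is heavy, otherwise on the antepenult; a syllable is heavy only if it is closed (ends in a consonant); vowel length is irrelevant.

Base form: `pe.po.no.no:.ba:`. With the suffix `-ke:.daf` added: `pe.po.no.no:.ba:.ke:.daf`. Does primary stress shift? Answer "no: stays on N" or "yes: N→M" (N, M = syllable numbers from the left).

Base `pe.po.no.no:.ba:` (5 syllables):
  Weights: 3 no L, 4 no: L, 5 ba: L.
  The penult (syllable 4, no:) is light, so stress falls on the antepenult (syllable 3, no).
  → primary stress on syllable 3.
Suffixed `pe.po.no.no:.ba:.ke:.daf` (7 syllables):
  Weights: 5 ba: L, 6 ke: L, 7 daf H.
  The penult (syllable 6, ke:) is light, so stress falls on the antepenult (syllable 5, ba:).
  → primary stress on syllable 5.

yes: 3→5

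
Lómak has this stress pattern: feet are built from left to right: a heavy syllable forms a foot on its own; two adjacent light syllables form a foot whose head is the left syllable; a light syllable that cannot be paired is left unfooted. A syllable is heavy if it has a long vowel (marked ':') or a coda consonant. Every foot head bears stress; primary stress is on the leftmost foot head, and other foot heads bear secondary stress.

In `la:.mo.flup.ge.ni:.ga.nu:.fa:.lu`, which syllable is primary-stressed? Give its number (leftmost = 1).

1

Weights: 1 la: H, 2 mo L, 3 flup H, 4 ge L, 5 ni: H, 6 ga L, 7 nu: H, 8 fa: H, 9 lu L.
Parse left to right (heavy = foot alone; LL = one foot; stranded L unfooted): (ˈla:) mo (ˈflup) ge (ˈni:) ga (ˈnu:) (ˈfa:) lu.
Foot heads: 1, 3, 5, 7, 8.
Primary stress on the leftmost head = syllable 1.
Primary stress: syllable 1 → ˈla:.mo.flup.ge.ni:.ga.nu:.fa:.lu.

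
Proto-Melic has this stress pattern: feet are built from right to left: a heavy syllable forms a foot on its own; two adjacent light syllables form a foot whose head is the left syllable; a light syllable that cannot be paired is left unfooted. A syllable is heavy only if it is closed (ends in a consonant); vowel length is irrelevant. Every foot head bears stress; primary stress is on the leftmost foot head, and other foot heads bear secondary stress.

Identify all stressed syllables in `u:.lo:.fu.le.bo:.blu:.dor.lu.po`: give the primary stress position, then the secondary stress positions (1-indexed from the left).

Weights: 1 u: L, 2 lo: L, 3 fu L, 4 le L, 5 bo: L, 6 blu: L, 7 dor H, 8 lu L, 9 po L.
Parse right to left (heavy = foot alone; LL = one foot; stranded L unfooted): (ˈu:.lo:) (ˈfu.le) (ˈbo:.blu:) (ˈdor) (ˈlu.po).
Foot heads: 1, 3, 5, 7, 8.
Primary stress on the leftmost head = syllable 1.
Secondary stress on 3, 5, 7, 8: ˈu:.lo:.ˌfu.le.ˌbo:.blu:.ˌdor.ˌlu.po.

primary 1, secondary 3, 5, 7, 8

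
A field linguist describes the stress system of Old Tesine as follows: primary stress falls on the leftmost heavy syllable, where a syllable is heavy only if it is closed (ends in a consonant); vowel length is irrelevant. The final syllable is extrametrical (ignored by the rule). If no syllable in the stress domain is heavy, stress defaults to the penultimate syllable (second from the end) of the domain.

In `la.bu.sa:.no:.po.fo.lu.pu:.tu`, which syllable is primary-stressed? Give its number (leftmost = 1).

The final syllable (9, tu) is extrametrical; the stress domain is syllables 1–8.
Weights: 1 la L, 2 bu L, 3 sa: L, 4 no: L, 5 po L, 6 fo L, 7 lu L, 8 pu: L.
No heavy syllable in the domain; default to the penultimate syllable (second from the end) of the domain = syllable 7.
Primary stress: syllable 7 → la.bu.sa:.no:.po.fo.ˈlu.pu:.tu.

7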